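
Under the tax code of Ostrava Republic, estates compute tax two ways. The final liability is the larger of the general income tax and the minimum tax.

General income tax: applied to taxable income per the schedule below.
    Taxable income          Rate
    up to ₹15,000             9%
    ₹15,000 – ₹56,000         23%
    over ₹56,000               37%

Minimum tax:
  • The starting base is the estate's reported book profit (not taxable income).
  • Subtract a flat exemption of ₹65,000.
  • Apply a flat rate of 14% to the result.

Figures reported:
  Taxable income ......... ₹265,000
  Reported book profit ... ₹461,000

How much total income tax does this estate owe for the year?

₹88,110

Minimum tax:
  Base (reported book profit): ₹461,000
  Less exemption ₹65,000 → base ₹396,000
  ₹396,000 × 14% = ₹55,440

General income tax:
  ₹15,000 × 9% = ₹1,350
  ₹41,000 × 23% = ₹9,430
  ₹209,000 × 37% = ₹77,330
  → ₹88,110

₹88,110 > ₹55,440, so the general income tax governs.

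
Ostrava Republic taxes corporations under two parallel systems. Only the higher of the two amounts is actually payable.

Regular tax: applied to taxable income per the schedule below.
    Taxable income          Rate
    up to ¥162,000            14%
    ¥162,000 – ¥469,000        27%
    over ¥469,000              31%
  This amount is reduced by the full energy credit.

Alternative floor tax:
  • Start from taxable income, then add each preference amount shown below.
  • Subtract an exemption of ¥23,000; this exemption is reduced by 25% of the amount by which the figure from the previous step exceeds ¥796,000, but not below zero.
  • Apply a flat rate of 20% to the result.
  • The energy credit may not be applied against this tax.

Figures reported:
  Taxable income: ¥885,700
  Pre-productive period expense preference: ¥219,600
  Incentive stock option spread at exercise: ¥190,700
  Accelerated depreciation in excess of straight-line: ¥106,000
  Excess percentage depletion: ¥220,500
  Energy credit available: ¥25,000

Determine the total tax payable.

Regular tax:
  ¥162,000 × 14% = ¥22,680
  ¥307,000 × 27% = ¥82,890
  ¥416,700 × 31% = ¥129,177
  → ¥234,747
  Less energy credit ¥25,000 → ¥209,747

Alternative floor tax:
  Adjusted income: ¥885,700 + ¥219,600 + ¥190,700 + ¥106,000 + ¥220,500 = ¥1,622,500
  Exemption: 25% × (¥1,622,500 − ¥796,000) = ¥206,625 ≥ ¥23,000, so the exemption is fully phased out
  Base: ¥1,622,500 − ¥0 = ¥1,622,500
  ¥1,622,500 × 20% = ¥324,500

¥324,500 > ¥209,747, so the alternative floor tax is the binding amount.

¥324,500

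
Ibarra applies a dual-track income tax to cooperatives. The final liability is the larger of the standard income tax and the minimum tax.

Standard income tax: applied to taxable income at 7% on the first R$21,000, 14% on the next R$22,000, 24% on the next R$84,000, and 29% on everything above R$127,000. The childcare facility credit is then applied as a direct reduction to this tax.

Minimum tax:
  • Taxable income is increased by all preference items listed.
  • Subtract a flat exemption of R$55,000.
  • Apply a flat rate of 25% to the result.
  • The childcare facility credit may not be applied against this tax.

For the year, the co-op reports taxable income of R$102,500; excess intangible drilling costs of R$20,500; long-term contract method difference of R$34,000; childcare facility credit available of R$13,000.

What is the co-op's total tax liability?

R$25,500

Standard income tax:
  R$21,000 × 7% = R$1,470
  R$22,000 × 14% = R$3,080
  R$59,500 × 24% = R$14,280
  → R$18,830
  Less childcare facility credit R$13,000 → R$5,830

Minimum tax:
  Adjusted income: R$102,500 + R$20,500 + R$34,000 = R$157,000
  Less exemption R$55,000 → base R$102,000
  R$102,000 × 25% = R$25,500

R$25,500 > R$5,830, so the minimum tax is the binding amount.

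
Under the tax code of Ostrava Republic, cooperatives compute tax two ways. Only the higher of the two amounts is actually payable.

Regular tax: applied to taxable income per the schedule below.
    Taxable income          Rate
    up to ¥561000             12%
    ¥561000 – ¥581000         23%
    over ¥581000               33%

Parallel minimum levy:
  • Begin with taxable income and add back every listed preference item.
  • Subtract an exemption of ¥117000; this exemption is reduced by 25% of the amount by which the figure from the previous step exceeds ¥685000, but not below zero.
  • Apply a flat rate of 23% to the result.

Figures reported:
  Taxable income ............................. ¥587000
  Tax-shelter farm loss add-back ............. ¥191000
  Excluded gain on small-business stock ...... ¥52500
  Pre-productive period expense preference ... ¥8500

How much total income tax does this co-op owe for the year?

¥174915

Regular tax:
  ¥561000 × 12% = ¥67320
  ¥20000 × 23% = ¥4600
  ¥6000 × 33% = ¥1980
  → ¥73900

Parallel minimum levy:
  Adjusted income: ¥587000 + ¥191000 + ¥52500 + ¥8500 = ¥839000
  Exemption: ¥117000 − 25% × (¥839000 − ¥685000) = ¥117000 − ¥38500 = ¥78500
  Base: ¥839000 − ¥78500 = ¥760500
  ¥760500 × 23% = ¥174915

¥174915 > ¥73900, so the parallel minimum levy is the binding amount.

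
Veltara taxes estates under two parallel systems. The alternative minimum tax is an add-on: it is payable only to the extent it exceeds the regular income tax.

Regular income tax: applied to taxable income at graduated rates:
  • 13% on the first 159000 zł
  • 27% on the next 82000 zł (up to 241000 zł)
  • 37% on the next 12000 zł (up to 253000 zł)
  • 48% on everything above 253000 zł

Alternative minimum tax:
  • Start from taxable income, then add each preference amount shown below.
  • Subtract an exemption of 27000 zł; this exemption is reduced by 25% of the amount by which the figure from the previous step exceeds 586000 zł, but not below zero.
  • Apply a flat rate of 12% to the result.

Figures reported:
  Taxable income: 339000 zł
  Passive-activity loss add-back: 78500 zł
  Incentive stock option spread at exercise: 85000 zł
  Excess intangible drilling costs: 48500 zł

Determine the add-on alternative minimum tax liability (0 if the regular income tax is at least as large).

0 zł

Regular income tax:
  159000 zł × 13% = 20670 zł
  82000 zł × 27% = 22140 zł
  12000 zł × 37% = 4440 zł
  86000 zł × 48% = 41280 zł
  → 88530 zł

Alternative minimum tax:
  Adjusted income: 339000 zł + 78500 zł + 85000 zł + 48500 zł = 551000 zł
  Exemption: 551000 zł ≤ 586000 zł, so full 27000 zł applies
  Base: 551000 zł − 27000 zł = 524000 zł
  524000 zł × 12% = 62880 zł

62880 zł ≤ 88530 zł, so no add-on is due.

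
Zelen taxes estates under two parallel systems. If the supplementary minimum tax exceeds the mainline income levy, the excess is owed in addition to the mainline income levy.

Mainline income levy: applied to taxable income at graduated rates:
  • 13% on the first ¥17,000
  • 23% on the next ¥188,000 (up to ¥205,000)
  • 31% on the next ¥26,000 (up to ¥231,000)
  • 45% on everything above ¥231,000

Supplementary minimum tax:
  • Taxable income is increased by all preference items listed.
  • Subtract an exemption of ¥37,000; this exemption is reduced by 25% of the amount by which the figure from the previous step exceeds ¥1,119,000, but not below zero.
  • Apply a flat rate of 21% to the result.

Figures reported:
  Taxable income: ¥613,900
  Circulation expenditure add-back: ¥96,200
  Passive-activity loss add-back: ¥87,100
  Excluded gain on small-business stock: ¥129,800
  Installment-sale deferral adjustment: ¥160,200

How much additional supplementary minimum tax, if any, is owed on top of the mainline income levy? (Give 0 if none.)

Mainline income levy:
  ¥17,000 × 13% = ¥2,210
  ¥188,000 × 23% = ¥43,240
  ¥26,000 × 31% = ¥8,060
  ¥382,900 × 45% = ¥172,305
  → ¥225,815

Supplementary minimum tax:
  Adjusted income: ¥613,900 + ¥96,200 + ¥87,100 + ¥129,800 + ¥160,200 = ¥1,087,200
  Exemption: ¥1,087,200 ≤ ¥1,119,000, so full ¥37,000 applies
  Base: ¥1,087,200 − ¥37,000 = ¥1,050,200
  ¥1,050,200 × 21% = ¥220,542

¥220,542 ≤ ¥225,815, so no add-on is due.

¥0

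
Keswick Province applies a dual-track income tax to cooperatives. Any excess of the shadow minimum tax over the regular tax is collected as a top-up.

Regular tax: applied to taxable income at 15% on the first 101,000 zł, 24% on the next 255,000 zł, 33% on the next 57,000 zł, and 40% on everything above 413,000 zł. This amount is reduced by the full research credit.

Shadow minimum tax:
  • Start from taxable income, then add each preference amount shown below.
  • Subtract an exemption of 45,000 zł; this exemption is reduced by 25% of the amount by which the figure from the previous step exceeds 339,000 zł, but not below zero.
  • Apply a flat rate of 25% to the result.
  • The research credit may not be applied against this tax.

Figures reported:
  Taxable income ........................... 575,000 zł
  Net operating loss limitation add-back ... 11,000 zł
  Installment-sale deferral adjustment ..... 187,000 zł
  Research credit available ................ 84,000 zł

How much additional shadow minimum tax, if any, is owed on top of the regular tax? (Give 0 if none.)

Regular tax:
  101,000 zł × 15% = 15,150 zł
  255,000 zł × 24% = 61,200 zł
  57,000 zł × 33% = 18,810 zł
  162,000 zł × 40% = 64,800 zł
  → 159,960 zł
  Less research credit 84,000 zł → 75,960 zł

Shadow minimum tax:
  Adjusted income: 575,000 zł + 11,000 zł + 187,000 zł = 773,000 zł
  Exemption: 25% × (773,000 zł − 339,000 zł) = 108,500 zł ≥ 45,000 zł, so the exemption is fully phased out
  Base: 773,000 zł − 0 zł = 773,000 zł
  773,000 zł × 25% = 193,250 zł

Excess of shadow minimum tax over regular tax: 193,250 zł − 75,960 zł = 117,290 zł.

117,290 zł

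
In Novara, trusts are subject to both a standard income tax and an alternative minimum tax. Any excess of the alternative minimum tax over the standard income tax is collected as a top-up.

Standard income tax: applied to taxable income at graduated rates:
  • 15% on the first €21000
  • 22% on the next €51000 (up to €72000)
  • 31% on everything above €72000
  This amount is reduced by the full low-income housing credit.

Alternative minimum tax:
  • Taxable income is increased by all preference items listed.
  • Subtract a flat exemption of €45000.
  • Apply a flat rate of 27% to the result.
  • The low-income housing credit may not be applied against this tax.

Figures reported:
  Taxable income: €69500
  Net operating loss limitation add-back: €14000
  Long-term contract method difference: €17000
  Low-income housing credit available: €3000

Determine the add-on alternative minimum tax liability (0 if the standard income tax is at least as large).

Alternative minimum tax:
  Adjusted income: €69500 + €14000 + €17000 = €100500
  Less exemption €45000 → base €55500
  €55500 × 27% = €14985

Standard income tax:
  €21000 × 15% = €3150
  €48500 × 22% = €10670
  → €13820
  Less low-income housing credit €3000 → €10820

Excess of alternative minimum tax over standard income tax: €14985 − €10820 = €4165.

€4165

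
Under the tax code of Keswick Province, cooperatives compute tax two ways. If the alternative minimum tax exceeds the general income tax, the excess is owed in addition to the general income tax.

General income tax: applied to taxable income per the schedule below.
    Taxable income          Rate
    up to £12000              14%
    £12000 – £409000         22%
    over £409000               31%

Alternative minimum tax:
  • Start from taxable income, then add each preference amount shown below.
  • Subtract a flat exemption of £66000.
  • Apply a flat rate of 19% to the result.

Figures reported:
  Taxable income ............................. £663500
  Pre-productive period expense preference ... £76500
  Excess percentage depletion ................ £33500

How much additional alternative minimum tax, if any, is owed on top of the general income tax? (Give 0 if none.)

£0

General income tax:
  £12000 × 14% = £1680
  £397000 × 22% = £87340
  £254500 × 31% = £78895
  → £167915

Alternative minimum tax:
  Adjusted income: £663500 + £76500 + £33500 = £773500
  Less exemption £66000 → base £707500
  £707500 × 19% = £134425

£134425 ≤ £167915, so no add-on is due.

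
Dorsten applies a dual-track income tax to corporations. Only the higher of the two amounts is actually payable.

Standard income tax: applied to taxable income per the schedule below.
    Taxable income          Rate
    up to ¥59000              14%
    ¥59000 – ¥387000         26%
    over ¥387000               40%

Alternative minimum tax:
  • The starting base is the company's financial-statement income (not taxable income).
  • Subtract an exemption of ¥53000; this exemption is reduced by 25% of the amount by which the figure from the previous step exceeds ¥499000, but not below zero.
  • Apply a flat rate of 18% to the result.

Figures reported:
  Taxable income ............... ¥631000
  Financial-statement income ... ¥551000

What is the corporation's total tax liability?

Standard income tax:
  ¥59000 × 14% = ¥8260
  ¥328000 × 26% = ¥85280
  ¥244000 × 40% = ¥97600
  → ¥191140

Alternative minimum tax:
  Base (financial-statement income): ¥551000
  Exemption: ¥53000 − 25% × (¥551000 − ¥499000) = ¥53000 − ¥13000 = ¥40000
  Base: ¥551000 − ¥40000 = ¥511000
  ¥511000 × 18% = ¥91980

¥191140 > ¥91980, so the standard income tax governs.

¥191140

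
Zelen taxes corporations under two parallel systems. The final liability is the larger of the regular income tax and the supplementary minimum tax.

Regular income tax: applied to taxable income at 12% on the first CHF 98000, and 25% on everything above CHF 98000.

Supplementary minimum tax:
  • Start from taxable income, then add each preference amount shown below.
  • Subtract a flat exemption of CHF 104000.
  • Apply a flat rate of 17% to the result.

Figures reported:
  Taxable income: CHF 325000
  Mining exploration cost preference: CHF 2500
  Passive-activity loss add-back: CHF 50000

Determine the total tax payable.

Supplementary minimum tax:
  Adjusted income: CHF 325000 + CHF 2500 + CHF 50000 = CHF 377500
  Less exemption CHF 104000 → base CHF 273500
  CHF 273500 × 17% = CHF 46495

Regular income tax:
  CHF 98000 × 12% = CHF 11760
  CHF 227000 × 25% = CHF 56750
  → CHF 68510

CHF 68510 > CHF 46495, so the regular income tax governs.

CHF 68510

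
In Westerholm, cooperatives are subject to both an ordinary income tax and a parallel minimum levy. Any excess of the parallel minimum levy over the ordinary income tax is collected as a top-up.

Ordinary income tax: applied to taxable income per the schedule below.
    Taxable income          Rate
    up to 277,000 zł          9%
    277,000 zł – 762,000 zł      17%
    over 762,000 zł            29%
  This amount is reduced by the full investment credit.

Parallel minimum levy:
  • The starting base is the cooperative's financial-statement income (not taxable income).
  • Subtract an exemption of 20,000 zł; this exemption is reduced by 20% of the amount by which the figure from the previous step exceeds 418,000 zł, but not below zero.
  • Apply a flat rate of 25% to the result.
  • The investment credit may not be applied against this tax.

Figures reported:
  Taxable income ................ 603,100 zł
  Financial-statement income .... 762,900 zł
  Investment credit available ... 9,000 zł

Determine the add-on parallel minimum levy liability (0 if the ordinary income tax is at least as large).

119,358 zł

Ordinary income tax:
  277,000 zł × 9% = 24,930 zł
  326,100 zł × 17% = 55,437 zł
  → 80,367 zł
  Less investment credit 9,000 zł → 71,367 zł

Parallel minimum levy:
  Base (financial-statement income): 762,900 zł
  Exemption: 20% × (762,900 zł − 418,000 zł) = 68,980 zł ≥ 20,000 zł, so the exemption is fully phased out
  Base: 762,900 zł − 0 zł = 762,900 zł
  762,900 zł × 25% = 190,725 zł

Excess of parallel minimum levy over ordinary income tax: 190,725 zł − 71,367 zł = 119,358 zł.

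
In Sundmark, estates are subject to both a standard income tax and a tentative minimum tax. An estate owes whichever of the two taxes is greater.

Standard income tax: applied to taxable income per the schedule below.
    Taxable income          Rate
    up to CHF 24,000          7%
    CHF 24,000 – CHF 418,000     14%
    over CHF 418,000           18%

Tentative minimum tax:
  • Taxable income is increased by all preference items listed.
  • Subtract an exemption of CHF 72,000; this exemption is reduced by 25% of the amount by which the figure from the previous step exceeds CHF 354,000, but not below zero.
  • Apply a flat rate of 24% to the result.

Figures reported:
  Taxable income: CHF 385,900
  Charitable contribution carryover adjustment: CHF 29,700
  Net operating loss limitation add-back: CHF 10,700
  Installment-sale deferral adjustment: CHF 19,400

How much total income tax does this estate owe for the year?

Tentative minimum tax:
  Adjusted income: CHF 385,900 + CHF 29,700 + CHF 10,700 + CHF 19,400 = CHF 445,700
  Exemption: CHF 72,000 − 25% × (CHF 445,700 − CHF 354,000) = CHF 72,000 − CHF 22,925 = CHF 49,075
  Base: CHF 445,700 − CHF 49,075 = CHF 396,625
  CHF 396,625 × 24% = CHF 95,190

Standard income tax:
  CHF 24,000 × 7% = CHF 1,680
  CHF 361,900 × 14% = CHF 50,666
  → CHF 52,346

CHF 95,190 > CHF 52,346, so the tentative minimum tax is the binding amount.

CHF 95,190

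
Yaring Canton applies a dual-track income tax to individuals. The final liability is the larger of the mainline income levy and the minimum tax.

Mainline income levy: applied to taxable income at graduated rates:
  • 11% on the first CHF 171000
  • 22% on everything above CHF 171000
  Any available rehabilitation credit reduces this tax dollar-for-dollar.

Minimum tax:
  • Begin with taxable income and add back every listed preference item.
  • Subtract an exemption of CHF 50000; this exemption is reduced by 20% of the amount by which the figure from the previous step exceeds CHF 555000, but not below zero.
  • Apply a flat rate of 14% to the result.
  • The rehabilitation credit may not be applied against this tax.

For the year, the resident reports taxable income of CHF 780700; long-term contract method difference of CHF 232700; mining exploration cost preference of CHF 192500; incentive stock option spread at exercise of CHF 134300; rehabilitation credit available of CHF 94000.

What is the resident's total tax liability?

CHF 187628

Mainline income levy:
  CHF 171000 × 11% = CHF 18810
  CHF 609700 × 22% = CHF 134134
  → CHF 152944
  Less rehabilitation credit CHF 94000 → CHF 58944

Minimum tax:
  Adjusted income: CHF 780700 + CHF 232700 + CHF 192500 + CHF 134300 = CHF 1340200
  Exemption: 20% × (CHF 1340200 − CHF 555000) = CHF 157040 ≥ CHF 50000, so the exemption is fully phased out
  Base: CHF 1340200 − CHF 0 = CHF 1340200
  CHF 1340200 × 14% = CHF 187628

CHF 187628 > CHF 58944, so the minimum tax is the binding amount.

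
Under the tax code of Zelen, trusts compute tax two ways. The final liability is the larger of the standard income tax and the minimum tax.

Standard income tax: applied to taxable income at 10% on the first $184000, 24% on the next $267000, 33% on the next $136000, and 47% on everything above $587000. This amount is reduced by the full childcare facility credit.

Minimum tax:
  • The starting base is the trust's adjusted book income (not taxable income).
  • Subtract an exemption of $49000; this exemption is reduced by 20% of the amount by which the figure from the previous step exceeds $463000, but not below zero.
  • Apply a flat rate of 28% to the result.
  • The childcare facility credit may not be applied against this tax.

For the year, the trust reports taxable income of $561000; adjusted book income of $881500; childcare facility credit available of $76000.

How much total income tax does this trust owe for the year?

$246820

Standard income tax:
  $184000 × 10% = $18400
  $267000 × 24% = $64080
  $110000 × 33% = $36300
  → $118780
  Less childcare facility credit $76000 → $42780

Minimum tax:
  Base (adjusted book income): $881500
  Exemption: 20% × ($881500 − $463000) = $83700 ≥ $49000, so the exemption is fully phased out
  Base: $881500 − $0 = $881500
  $881500 × 28% = $246820

$246820 > $42780, so the minimum tax is the binding amount.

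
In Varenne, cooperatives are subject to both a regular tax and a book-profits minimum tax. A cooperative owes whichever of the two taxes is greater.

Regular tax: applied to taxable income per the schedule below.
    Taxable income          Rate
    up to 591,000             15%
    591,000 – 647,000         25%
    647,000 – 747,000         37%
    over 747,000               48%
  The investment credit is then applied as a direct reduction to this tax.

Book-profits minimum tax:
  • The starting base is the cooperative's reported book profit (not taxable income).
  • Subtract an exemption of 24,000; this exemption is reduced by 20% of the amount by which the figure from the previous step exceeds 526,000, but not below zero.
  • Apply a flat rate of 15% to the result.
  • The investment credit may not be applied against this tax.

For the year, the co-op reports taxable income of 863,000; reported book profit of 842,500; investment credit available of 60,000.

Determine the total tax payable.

135,330

Book-profits minimum tax:
  Base (reported book profit): 842,500
  Exemption: 20% × (842,500 − 526,000) = 63,300 ≥ 24,000, so the exemption is fully phased out
  Base: 842,500 − 0 = 842,500
  842,500 × 15% = 126,375

Regular tax:
  591,000 × 15% = 88,650
  56,000 × 25% = 14,000
  100,000 × 37% = 37,000
  116,000 × 48% = 55,680
  → 195,330
  Less investment credit 60,000 → 135,330

135,330 > 126,375, so the regular tax governs.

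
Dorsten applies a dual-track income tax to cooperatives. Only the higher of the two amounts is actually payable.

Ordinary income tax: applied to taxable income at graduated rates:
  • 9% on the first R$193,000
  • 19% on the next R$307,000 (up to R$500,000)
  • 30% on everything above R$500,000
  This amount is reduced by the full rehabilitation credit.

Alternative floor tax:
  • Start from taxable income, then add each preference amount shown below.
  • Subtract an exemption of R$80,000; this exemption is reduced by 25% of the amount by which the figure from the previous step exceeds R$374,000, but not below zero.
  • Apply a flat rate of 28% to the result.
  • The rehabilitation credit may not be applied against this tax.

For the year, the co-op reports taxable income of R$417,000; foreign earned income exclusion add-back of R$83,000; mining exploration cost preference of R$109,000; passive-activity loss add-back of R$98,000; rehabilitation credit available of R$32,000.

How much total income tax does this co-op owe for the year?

R$197,960

Alternative floor tax:
  Adjusted income: R$417,000 + R$83,000 + R$109,000 + R$98,000 = R$707,000
  Exemption: 25% × (R$707,000 − R$374,000) = R$83,250 ≥ R$80,000, so the exemption is fully phased out
  Base: R$707,000 − R$0 = R$707,000
  R$707,000 × 28% = R$197,960

Ordinary income tax:
  R$193,000 × 9% = R$17,370
  R$224,000 × 19% = R$42,560
  → R$59,930
  Less rehabilitation credit R$32,000 → R$27,930

R$197,960 > R$27,930, so the alternative floor tax is the binding amount.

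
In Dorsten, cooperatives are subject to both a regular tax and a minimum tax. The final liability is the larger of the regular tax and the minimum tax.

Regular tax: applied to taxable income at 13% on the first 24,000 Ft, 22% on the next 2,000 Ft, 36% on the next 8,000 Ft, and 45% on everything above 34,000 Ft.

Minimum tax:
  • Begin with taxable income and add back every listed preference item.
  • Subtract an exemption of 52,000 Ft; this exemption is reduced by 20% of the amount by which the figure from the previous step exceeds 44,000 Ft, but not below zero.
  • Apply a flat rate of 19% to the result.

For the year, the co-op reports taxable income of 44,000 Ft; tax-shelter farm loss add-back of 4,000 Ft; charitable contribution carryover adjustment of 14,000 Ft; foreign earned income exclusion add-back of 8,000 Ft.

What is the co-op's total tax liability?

10,940 Ft

Regular tax:
  24,000 Ft × 13% = 3,120 Ft
  2,000 Ft × 22% = 440 Ft
  8,000 Ft × 36% = 2,880 Ft
  10,000 Ft × 45% = 4,500 Ft
  → 10,940 Ft

Minimum tax:
  Adjusted income: 44,000 Ft + 4,000 Ft + 14,000 Ft + 8,000 Ft = 70,000 Ft
  Exemption: 52,000 Ft − 20% × (70,000 Ft − 44,000 Ft) = 52,000 Ft − 5,200 Ft = 46,800 Ft
  Base: 70,000 Ft − 46,800 Ft = 23,200 Ft
  23,200 Ft × 19% = 4,408 Ft

10,940 Ft > 4,408 Ft, so the regular tax governs.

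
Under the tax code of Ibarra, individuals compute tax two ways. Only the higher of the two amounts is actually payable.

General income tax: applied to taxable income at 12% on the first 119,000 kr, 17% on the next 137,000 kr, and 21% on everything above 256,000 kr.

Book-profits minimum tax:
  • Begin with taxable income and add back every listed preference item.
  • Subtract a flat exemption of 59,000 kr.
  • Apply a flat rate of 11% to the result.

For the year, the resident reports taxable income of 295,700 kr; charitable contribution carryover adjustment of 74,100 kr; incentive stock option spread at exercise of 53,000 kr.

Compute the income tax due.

45,907 kr

Book-profits minimum tax:
  Adjusted income: 295,700 kr + 74,100 kr + 53,000 kr = 422,800 kr
  Less exemption 59,000 kr → base 363,800 kr
  363,800 kr × 11% = 40,018 kr

General income tax:
  119,000 kr × 12% = 14,280 kr
  137,000 kr × 17% = 23,290 kr
  39,700 kr × 21% = 8,337 kr
  → 45,907 kr

45,907 kr > 40,018 kr, so the general income tax governs.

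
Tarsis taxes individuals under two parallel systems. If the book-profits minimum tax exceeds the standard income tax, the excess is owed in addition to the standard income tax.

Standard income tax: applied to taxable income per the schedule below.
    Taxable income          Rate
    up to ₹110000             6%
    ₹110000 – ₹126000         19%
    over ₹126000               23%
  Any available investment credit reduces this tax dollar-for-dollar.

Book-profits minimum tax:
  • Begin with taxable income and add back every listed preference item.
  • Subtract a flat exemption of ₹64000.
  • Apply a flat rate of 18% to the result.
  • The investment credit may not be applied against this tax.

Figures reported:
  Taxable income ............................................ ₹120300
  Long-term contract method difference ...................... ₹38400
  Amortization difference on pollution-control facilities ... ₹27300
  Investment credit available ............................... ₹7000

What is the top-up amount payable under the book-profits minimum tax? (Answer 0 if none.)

Standard income tax:
  ₹110000 × 6% = ₹6600
  ₹10300 × 19% = ₹1957
  → ₹8557
  Less investment credit ₹7000 → ₹1557

Book-profits minimum tax:
  Adjusted income: ₹120300 + ₹38400 + ₹27300 = ₹186000
  Less exemption ₹64000 → base ₹122000
  ₹122000 × 18% = ₹21960

Excess of book-profits minimum tax over standard income tax: ₹21960 − ₹1557 = ₹20403.

₹20403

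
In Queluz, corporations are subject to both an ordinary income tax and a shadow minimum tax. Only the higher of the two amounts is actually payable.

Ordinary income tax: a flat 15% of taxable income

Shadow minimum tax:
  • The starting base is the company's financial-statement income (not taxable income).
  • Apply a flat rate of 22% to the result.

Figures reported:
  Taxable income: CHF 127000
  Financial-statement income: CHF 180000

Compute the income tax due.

CHF 39600

Shadow minimum tax:
  Base (financial-statement income): CHF 180000
  CHF 180000 × 22% = CHF 39600

Ordinary income tax:
  CHF 127000 × 15% = CHF 19050

CHF 39600 > CHF 19050, so the shadow minimum tax is the binding amount.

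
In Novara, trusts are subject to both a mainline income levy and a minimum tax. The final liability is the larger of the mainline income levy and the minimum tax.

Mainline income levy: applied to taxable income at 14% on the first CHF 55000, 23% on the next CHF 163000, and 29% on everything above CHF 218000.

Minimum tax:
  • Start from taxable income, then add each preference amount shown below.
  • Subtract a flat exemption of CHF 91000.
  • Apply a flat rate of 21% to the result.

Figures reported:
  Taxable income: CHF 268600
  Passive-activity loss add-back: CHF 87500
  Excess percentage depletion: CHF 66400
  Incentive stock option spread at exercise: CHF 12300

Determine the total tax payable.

CHF 72198

Minimum tax:
  Adjusted income: CHF 268600 + CHF 87500 + CHF 66400 + CHF 12300 = CHF 434800
  Less exemption CHF 91000 → base CHF 343800
  CHF 343800 × 21% = CHF 72198

Mainline income levy:
  CHF 55000 × 14% = CHF 7700
  CHF 163000 × 23% = CHF 37490
  CHF 50600 × 29% = CHF 14674
  → CHF 59864

CHF 72198 > CHF 59864, so the minimum tax is the binding amount.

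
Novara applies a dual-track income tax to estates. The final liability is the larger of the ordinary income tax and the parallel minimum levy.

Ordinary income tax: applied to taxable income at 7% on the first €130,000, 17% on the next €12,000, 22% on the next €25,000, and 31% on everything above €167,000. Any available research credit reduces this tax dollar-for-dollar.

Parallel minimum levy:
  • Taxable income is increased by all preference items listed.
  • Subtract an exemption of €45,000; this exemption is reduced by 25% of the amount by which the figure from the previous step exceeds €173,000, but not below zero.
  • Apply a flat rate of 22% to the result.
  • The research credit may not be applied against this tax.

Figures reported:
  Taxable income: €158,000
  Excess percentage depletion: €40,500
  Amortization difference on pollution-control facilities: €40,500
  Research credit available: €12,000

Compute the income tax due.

Ordinary income tax:
  €130,000 × 7% = €9,100
  €12,000 × 17% = €2,040
  €16,000 × 22% = €3,520
  → €14,660
  Less research credit €12,000 → €2,660

Parallel minimum levy:
  Adjusted income: €158,000 + €40,500 + €40,500 = €239,000
  Exemption: €45,000 − 25% × (€239,000 − €173,000) = €45,000 − €16,500 = €28,500
  Base: €239,000 − €28,500 = €210,500
  €210,500 × 22% = €46,310

€46,310 > €2,660, so the parallel minimum levy is the binding amount.

€46,310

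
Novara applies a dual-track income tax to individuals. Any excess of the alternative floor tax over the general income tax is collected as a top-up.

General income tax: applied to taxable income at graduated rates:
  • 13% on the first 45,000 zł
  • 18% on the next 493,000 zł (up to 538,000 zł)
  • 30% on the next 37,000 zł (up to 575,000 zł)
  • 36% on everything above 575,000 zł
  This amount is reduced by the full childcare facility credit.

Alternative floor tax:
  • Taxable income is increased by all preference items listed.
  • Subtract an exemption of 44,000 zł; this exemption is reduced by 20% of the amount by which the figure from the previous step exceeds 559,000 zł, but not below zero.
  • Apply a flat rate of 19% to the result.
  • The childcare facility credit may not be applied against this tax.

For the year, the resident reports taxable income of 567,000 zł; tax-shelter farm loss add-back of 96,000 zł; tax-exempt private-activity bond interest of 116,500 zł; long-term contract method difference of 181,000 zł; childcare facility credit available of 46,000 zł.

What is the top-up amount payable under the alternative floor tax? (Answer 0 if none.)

125,205 zł

Alternative floor tax:
  Adjusted income: 567,000 zł + 96,000 zł + 116,500 zł + 181,000 zł = 960,500 zł
  Exemption: 20% × (960,500 zł − 559,000 zł) = 80,300 zł ≥ 44,000 zł, so the exemption is fully phased out
  Base: 960,500 zł − 0 zł = 960,500 zł
  960,500 zł × 19% = 182,495 zł

General income tax:
  45,000 zł × 13% = 5,850 zł
  493,000 zł × 18% = 88,740 zł
  29,000 zł × 30% = 8,700 zł
  → 103,290 zł
  Less childcare facility credit 46,000 zł → 57,290 zł

Excess of alternative floor tax over general income tax: 182,495 zł − 57,290 zł = 125,205 zł.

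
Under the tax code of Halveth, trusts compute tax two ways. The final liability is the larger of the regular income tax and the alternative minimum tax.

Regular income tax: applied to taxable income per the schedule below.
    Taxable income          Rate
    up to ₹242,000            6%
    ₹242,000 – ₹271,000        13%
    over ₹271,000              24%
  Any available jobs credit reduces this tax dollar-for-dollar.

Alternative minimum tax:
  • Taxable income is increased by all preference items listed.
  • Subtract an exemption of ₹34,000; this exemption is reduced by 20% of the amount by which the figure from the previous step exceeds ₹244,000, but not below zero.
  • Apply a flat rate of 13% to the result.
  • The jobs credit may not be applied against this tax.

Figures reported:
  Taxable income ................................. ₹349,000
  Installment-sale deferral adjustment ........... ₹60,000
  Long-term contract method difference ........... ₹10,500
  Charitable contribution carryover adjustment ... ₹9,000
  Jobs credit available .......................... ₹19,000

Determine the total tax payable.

₹55,705

Alternative minimum tax:
  Adjusted income: ₹349,000 + ₹60,000 + ₹10,500 + ₹9,000 = ₹428,500
  Exemption: 20% × (₹428,500 − ₹244,000) = ₹36,900 ≥ ₹34,000, so the exemption is fully phased out
  Base: ₹428,500 − ₹0 = ₹428,500
  ₹428,500 × 13% = ₹55,705

Regular income tax:
  ₹242,000 × 6% = ₹14,520
  ₹29,000 × 13% = ₹3,770
  ₹78,000 × 24% = ₹18,720
  → ₹37,010
  Less jobs credit ₹19,000 → ₹18,010

₹55,705 > ₹18,010, so the alternative minimum tax is the binding amount.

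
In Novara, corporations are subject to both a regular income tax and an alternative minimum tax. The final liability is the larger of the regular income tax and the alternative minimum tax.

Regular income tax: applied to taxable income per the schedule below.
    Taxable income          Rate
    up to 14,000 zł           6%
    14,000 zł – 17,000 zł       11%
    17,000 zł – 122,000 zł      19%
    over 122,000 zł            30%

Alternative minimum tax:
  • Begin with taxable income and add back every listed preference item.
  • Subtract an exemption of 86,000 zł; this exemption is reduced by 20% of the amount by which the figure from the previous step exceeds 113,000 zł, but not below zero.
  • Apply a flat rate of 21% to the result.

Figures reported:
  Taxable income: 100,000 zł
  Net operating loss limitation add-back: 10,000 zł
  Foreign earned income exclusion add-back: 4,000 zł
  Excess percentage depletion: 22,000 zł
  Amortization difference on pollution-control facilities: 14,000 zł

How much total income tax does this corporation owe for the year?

16,940 zł

Regular income tax:
  14,000 zł × 6% = 840 zł
  3,000 zł × 11% = 330 zł
  83,000 zł × 19% = 15,770 zł
  → 16,940 zł

Alternative minimum tax:
  Adjusted income: 100,000 zł + 10,000 zł + 4,000 zł + 22,000 zł + 14,000 zł = 150,000 zł
  Exemption: 86,000 zł − 20% × (150,000 zł − 113,000 zł) = 86,000 zł − 7,400 zł = 78,600 zł
  Base: 150,000 zł − 78,600 zł = 71,400 zł
  71,400 zł × 21% = 14,994 zł

16,940 zł > 14,994 zł, so the regular income tax governs.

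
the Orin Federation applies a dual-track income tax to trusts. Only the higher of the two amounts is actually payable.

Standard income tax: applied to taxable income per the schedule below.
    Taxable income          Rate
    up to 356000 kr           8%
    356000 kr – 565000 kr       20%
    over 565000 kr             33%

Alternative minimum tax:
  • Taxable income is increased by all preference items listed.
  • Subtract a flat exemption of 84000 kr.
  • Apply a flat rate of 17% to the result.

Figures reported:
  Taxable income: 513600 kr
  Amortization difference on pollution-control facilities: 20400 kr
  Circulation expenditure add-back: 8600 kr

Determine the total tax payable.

Alternative minimum tax:
  Adjusted income: 513600 kr + 20400 kr + 8600 kr = 542600 kr
  Less exemption 84000 kr → base 458600 kr
  458600 kr × 17% = 77962 kr

Standard income tax:
  356000 kr × 8% = 28480 kr
  157600 kr × 20% = 31520 kr
  → 60000 kr

77962 kr > 60000 kr, so the alternative minimum tax is the binding amount.

77962 kr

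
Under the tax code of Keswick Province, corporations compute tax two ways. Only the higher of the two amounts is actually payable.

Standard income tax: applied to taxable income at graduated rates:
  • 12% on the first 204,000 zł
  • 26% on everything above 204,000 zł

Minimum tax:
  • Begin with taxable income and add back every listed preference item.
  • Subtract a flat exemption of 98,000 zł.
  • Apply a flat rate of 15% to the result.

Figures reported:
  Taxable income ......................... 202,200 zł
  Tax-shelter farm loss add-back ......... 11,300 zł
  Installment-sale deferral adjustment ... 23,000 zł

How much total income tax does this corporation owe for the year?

24,264 zł

Standard income tax:
  202,200 zł × 12% = 24,264 zł

Minimum tax:
  Adjusted income: 202,200 zł + 11,300 zł + 23,000 zł = 236,500 zł
  Less exemption 98,000 zł → base 138,500 zł
  138,500 zł × 15% = 20,775 zł

24,264 zł > 20,775 zł, so the standard income tax governs.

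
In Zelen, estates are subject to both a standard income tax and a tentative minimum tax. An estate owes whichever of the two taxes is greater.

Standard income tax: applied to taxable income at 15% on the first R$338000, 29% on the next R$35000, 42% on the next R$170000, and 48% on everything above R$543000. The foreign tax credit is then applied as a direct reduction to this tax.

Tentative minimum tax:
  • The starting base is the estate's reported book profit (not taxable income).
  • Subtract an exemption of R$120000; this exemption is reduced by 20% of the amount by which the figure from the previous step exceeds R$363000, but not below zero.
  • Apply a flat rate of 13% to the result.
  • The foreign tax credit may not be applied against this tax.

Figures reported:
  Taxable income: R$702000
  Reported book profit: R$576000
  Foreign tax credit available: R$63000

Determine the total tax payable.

R$145570

Standard income tax:
  R$338000 × 15% = R$50700
  R$35000 × 29% = R$10150
  R$170000 × 42% = R$71400
  R$159000 × 48% = R$76320
  → R$208570
  Less foreign tax credit R$63000 → R$145570

Tentative minimum tax:
  Base (reported book profit): R$576000
  Exemption: R$120000 − 20% × (R$576000 − R$363000) = R$120000 − R$42600 = R$77400
  Base: R$576000 − R$77400 = R$498600
  R$498600 × 13% = R$64818

R$145570 > R$64818, so the standard income tax governs.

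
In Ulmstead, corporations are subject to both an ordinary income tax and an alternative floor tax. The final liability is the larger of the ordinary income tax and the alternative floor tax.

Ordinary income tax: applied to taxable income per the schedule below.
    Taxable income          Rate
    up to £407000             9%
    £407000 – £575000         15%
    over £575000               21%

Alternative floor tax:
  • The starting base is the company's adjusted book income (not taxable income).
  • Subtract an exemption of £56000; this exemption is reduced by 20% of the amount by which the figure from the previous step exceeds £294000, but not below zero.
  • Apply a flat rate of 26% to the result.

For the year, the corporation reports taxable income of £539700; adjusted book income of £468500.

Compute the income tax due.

Ordinary income tax:
  £407000 × 9% = £36630
  £132700 × 15% = £19905
  → £56535

Alternative floor tax:
  Base (adjusted book income): £468500
  Exemption: £56000 − 20% × (£468500 − £294000) = £56000 − £34900 = £21100
  Base: £468500 − £21100 = £447400
  £447400 × 26% = £116324

£116324 > £56535, so the alternative floor tax is the binding amount.

£116324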